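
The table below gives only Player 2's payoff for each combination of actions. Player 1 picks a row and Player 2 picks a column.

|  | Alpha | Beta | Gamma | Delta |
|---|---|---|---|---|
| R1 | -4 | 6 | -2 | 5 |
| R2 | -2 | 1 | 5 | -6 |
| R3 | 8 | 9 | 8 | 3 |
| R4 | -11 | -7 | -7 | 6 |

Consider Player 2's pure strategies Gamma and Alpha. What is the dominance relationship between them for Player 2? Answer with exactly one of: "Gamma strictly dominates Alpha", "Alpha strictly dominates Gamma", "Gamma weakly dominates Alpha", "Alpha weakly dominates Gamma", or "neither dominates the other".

Gamma weakly dominates Alpha

Compare Gamma to Alpha across every action of Player 1: R1: -2>-4, R2: 5>-2, R3: 8=8, R4: -7>-11.
Gamma is at least as good everywhere and strictly better somewhere (tied only at R3), so Gamma weakly but not strictly dominates Alpha.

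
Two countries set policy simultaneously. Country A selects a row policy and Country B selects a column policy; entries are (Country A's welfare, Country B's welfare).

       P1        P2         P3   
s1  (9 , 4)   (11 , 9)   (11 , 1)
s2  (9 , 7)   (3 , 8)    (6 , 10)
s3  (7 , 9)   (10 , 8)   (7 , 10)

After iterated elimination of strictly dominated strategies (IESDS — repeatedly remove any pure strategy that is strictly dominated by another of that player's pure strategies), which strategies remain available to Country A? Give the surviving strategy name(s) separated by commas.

For Country A, s1 strictly dominates s3 on the remaining columns (P1: 9>7, P2: 11>10, P3: 11>7); eliminate s3.
For Country B, P2 strictly dominates P1 on the remaining rows (s1: 9>4, s2: 8>7); eliminate P1.
For Country A, s1 strictly dominates s2 on the remaining columns (P2: 11>3, P3: 11>6); eliminate s2.
For Country B, P2 strictly dominates P3 on the remaining rows (s1: 9>1); eliminate P3.
Among the remaining strategies, none is strictly dominated by another pure strategy of the same player, so the elimination stops.
Surviving strategies — Country A: {s1}; Country B: {P2}.

s1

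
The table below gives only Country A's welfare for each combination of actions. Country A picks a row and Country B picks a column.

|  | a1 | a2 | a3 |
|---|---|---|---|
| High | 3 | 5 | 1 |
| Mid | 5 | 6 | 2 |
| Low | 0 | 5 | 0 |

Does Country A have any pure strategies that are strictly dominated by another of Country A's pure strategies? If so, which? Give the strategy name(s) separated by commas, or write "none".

High, Low

Mid strictly dominates High — a1: 5>3, a2: 6>5, a3: 2>1.
Mid is not dominated — it holds its own against High at a1 (5>3); Low at a1 (5>0).
Low: dominated, since Mid does at least as well everywhere (a1: 5>0, a2: 6>5, a3: 2>0).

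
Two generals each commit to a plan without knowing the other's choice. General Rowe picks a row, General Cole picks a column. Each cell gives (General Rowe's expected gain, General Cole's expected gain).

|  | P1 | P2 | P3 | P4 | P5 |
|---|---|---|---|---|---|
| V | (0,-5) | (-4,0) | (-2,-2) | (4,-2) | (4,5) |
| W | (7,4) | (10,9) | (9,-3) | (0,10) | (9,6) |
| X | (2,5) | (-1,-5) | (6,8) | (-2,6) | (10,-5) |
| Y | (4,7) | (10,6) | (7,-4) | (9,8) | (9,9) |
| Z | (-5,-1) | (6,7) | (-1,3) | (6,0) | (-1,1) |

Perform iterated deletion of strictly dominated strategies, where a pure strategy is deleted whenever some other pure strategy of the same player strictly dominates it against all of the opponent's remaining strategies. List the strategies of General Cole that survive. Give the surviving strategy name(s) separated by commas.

For General Rowe, Y strictly dominates V on the remaining columns (P1: 4>0, P2: 10>-4, P3: 7>-2, P4: 9>4, P5: 9>4); eliminate V.
General Rowe's strategy Z is strictly dominated by Y (P1: 4>-5, P2: 10>6, P3: 7>-1, P4: 9>6, P5: 9>-1) and is removed.
For General Cole, P4 strictly dominates P1 on the remaining rows (W: 10>4, X: 6>5, Y: 8>7); eliminate P1.
General Cole's strategy P2 is strictly dominated by P4 (W: 10>9, X: 6>-5, Y: 8>6) and is removed.
Among the remaining strategies, none is strictly dominated by another pure strategy of the same player, so the elimination stops.
Surviving strategies — General Rowe: {W, X, Y}; General Cole: {P3, P4, P5}.

P3, P4, P5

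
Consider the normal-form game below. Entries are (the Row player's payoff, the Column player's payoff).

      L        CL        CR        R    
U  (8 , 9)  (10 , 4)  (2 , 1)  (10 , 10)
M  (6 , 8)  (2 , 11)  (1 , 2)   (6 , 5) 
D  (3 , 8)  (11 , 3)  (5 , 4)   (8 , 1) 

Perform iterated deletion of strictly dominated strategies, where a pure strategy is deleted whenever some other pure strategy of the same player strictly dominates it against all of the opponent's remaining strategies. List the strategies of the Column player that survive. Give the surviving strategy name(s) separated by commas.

R

The Row player's strategy M is strictly dominated by U (L: 8>6, CL: 10>2, CR: 2>1, R: 10>6) and is removed.
The Column player's strategy CL is strictly dominated by L (U: 9>4, D: 8>3) and is removed.
For the Column player, L strictly dominates CR on the remaining rows (U: 9>1, D: 8>4); eliminate CR.
The Row player's strategy D is strictly dominated by U (L: 8>3, R: 10>8) and is removed.
For the Column player, R strictly dominates L on the remaining rows (U: 10>9); eliminate L.
Among the remaining strategies, none is strictly dominated by another pure strategy of the same player, so the elimination stops.
Surviving strategies — the Row player: {U}; the Column player: {R}.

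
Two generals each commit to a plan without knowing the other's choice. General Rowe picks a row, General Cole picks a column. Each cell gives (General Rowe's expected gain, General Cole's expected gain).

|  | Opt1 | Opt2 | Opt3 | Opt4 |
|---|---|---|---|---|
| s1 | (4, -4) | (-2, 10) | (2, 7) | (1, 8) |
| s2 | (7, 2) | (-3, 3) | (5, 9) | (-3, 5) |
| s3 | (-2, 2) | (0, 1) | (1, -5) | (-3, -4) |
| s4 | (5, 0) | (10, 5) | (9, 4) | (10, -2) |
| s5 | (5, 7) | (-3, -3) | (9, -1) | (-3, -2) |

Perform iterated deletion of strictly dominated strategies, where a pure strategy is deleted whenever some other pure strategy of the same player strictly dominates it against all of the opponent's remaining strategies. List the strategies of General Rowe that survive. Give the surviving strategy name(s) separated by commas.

s2, s4, s5

For General Rowe, s4 strictly dominates s1 on the remaining columns (Opt1: 5>4, Opt2: 10>-2, Opt3: 9>2, Opt4: 10>1); eliminate s1.
Row s3 is eliminated: s4 beats it against every remaining column (Opt1: 5>-2, Opt2: 10>0, Opt3: 9>1, Opt4: 10>-3).
General Cole's strategy Opt4 is strictly dominated by Opt3 (s2: 9>5, s4: 4>-2, s5: -1>-2) and is removed.
Among the remaining strategies, none is strictly dominated by another pure strategy of the same player, so the elimination stops.
Surviving strategies — General Rowe: {s2, s4, s5}; General Cole: {Opt1, Opt2, Opt3}.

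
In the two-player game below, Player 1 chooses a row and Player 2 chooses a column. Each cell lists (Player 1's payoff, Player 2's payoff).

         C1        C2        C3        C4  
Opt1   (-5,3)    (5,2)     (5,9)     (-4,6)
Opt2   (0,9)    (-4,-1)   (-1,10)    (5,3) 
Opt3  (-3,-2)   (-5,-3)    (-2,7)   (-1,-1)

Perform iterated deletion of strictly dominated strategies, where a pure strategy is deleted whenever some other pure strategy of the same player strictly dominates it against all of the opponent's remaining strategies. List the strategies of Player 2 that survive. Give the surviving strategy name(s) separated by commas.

C3

Player 1's strategy Opt3 is strictly dominated by Opt2 (C1: 0>-3, C2: -4>-5, C3: -1>-2, C4: 5>-1) and is removed.
Column C1 is eliminated: C3 beats it against every remaining row (Opt1: 9>3, Opt2: 10>9).
For Player 2, C3 strictly dominates C2 on the remaining rows (Opt1: 9>2, Opt2: 10>-1); eliminate C2.
For Player 2, C3 strictly dominates C4 on the remaining rows (Opt1: 9>6, Opt2: 10>3); eliminate C4.
For Player 1, Opt1 strictly dominates Opt2 on the remaining columns (C3: 5>-1); eliminate Opt2.
Among the remaining strategies, none is strictly dominated by another pure strategy of the same player, so the elimination stops.
Surviving strategies — Player 1: {Opt1}; Player 2: {C3}.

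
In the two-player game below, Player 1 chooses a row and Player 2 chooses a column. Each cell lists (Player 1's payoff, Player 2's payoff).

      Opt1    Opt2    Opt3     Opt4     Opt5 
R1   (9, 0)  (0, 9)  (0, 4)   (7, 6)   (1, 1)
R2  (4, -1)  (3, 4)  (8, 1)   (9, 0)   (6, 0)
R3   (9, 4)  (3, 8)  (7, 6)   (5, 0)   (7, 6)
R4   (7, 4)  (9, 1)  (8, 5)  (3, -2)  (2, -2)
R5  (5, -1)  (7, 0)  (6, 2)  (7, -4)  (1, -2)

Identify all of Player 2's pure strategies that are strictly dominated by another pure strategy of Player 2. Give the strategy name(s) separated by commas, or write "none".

Opt1, Opt4, Opt5

Opt1: dominated, since Opt3 does at least as well everywhere (R1: 4>0, R2: 1>-1, R3: 6>4, R4: 5>4, R5: 2>-1).
Nothing dominates Opt2: Opt1 at R1 (9>0); Opt3 at R1 (9>4); Opt4 at R1 (9>6); Opt5 at R1 (9>1).
Opt3 is not dominated — it holds its own against Opt1 at R1 (4>0); Opt2 at R4 (5>1); Opt4 at R2 (1>0); Opt5 at R1 (4>1).
Opt2 strictly dominates Opt4 — R1: 9>6, R2: 4>0, R3: 8>0, R4: 1>-2, R5: 0>-4.
Opt5 is strictly dominated by Opt2 (R1: 9>1, R2: 4>0, R3: 8>6, R4: 1>-2, R5: 0>-2).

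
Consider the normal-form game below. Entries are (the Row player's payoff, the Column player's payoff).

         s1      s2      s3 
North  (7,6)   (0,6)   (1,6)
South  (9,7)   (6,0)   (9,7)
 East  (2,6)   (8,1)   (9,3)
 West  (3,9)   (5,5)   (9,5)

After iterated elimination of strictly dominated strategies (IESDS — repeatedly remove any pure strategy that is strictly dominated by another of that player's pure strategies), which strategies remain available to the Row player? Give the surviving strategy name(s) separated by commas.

South, East, West

For the Row player, South strictly dominates North on the remaining columns (s1: 9>7, s2: 6>0, s3: 9>1); eliminate North.
For the Column player, s1 strictly dominates s2 on the remaining rows (South: 7>0, East: 6>1, West: 9>5); eliminate s2.
Among the remaining strategies, none is strictly dominated by another pure strategy of the same player, so the elimination stops.
Surviving strategies — the Row player: {South, East, West}; the Column player: {s1, s3}.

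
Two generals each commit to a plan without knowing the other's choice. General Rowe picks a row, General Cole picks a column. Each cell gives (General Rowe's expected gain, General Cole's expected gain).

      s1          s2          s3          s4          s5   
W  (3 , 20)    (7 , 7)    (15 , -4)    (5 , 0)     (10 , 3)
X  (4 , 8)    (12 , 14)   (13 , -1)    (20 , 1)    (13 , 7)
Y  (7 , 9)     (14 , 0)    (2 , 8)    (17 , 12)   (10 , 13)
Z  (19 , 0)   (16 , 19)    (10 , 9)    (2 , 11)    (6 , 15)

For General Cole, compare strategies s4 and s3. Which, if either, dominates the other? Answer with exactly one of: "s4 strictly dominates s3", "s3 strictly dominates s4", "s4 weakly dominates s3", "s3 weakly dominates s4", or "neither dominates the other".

s4 strictly dominates s3

s4's payoffs vs s3's, by General Rowe's action — W: 0>-4, X: 1>-1, Y: 12>8, Z: 11>9.
Every comparison favours s4, so s4 strictly dominates s3.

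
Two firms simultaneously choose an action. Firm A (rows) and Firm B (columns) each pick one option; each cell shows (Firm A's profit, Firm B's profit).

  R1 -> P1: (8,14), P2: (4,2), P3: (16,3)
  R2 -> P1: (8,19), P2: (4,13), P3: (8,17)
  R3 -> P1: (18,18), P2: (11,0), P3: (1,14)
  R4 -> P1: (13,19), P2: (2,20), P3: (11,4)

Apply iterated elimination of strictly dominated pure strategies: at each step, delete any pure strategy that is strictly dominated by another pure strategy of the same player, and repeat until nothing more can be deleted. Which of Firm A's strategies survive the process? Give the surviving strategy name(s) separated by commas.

R3

Column P3 is eliminated: P1 beats it against every remaining row (R1: 14>3, R2: 19>17, R3: 18>14, R4: 19>4).
For Firm A, R3 strictly dominates R1 on the remaining columns (P1: 18>8, P2: 11>4); eliminate R1.
For Firm A, R3 strictly dominates R2 on the remaining columns (P1: 18>8, P2: 11>4); eliminate R2.
For Firm A, R3 strictly dominates R4 on the remaining columns (P1: 18>13, P2: 11>2); eliminate R4.
For Firm B, P1 strictly dominates P2 on the remaining rows (R3: 18>0); eliminate P2.
Among the remaining strategies, none is strictly dominated by another pure strategy of the same player, so the elimination stops.
Surviving strategies — Firm A: {R3}; Firm B: {P1}.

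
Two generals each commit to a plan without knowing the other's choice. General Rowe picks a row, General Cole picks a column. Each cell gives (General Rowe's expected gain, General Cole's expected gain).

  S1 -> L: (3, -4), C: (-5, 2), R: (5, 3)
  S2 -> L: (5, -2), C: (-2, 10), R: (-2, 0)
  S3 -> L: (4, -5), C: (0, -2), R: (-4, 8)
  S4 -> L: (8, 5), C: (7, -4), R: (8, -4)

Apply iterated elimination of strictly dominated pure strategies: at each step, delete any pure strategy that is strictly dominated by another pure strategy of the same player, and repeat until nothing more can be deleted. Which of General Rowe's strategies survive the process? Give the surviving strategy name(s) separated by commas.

Row S1 is eliminated: S4 beats it against every remaining column (L: 8>3, C: 7>-5, R: 8>5).
Row S2 is eliminated: S4 beats it against every remaining column (L: 8>5, C: 7>-2, R: 8>-2).
For General Rowe, S4 strictly dominates S3 on the remaining columns (L: 8>4, C: 7>0, R: 8>-4); eliminate S3.
For General Cole, L strictly dominates C on the remaining rows (S4: 5>-4); eliminate C.
General Cole's strategy R is strictly dominated by L (S4: 5>-4) and is removed.
Among the remaining strategies, none is strictly dominated by another pure strategy of the same player, so the elimination stops.
Surviving strategies — General Rowe: {S4}; General Cole: {L}.

S4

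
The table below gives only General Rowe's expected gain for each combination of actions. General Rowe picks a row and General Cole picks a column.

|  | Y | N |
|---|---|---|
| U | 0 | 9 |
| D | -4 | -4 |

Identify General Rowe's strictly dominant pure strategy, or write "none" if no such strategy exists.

U

U vs D: Y: 0>-4, N: 9>-4.
U strictly beats every other strategy against every opponent action, so it is strictly dominant.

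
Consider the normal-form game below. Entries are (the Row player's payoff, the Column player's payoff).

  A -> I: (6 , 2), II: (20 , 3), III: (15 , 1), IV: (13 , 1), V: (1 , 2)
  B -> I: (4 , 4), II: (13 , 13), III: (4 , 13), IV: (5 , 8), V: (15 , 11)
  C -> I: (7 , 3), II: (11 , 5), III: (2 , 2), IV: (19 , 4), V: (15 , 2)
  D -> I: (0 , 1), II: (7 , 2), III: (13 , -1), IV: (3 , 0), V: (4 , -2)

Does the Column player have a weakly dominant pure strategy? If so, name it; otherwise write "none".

II vs I: A: 3>2, B: 13>4, C: 5>3, D: 2>1.
II vs III: A: 3>1, B: 13=13, C: 5>2, D: 2>-1.
II vs IV: A: 3>1, B: 13>8, C: 5>4, D: 2>0.
II vs V: A: 3>2, B: 13>11, C: 5>2, D: 2>-2.
II is at least as good as every other strategy against every opponent action, so it is weakly dominant.

II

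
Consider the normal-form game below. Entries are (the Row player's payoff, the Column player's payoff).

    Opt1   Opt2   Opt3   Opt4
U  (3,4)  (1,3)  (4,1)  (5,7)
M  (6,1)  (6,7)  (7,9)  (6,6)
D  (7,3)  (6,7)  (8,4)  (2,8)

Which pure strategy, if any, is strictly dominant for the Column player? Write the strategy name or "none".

none

Opt1 fails to dominate Opt2 at M (1<7).
Opt2 fails to dominate Opt1 at U (3<4).
Opt3 fails to dominate Opt1 at U (1<4).
Opt4 fails to dominate Opt2 at M (6<7).
No single strategy dominates all the others.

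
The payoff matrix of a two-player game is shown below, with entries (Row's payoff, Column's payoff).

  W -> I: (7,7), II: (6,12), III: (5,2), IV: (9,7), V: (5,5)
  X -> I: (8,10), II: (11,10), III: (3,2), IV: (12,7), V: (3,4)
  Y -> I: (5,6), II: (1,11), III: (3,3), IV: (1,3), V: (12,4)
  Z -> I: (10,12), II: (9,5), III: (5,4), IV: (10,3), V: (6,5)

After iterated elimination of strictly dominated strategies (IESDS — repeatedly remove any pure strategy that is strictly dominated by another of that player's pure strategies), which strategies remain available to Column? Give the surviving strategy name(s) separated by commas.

Column's strategy III is strictly dominated by I (W: 7>2, X: 10>2, Y: 6>3, Z: 12>4) and is removed.
Row's strategy W is strictly dominated by Z (I: 10>7, II: 9>6, IV: 10>9, V: 6>5) and is removed.
Column IV is eliminated: I beats it against every remaining row (X: 10>7, Y: 6>3, Z: 12>3).
Column V is eliminated: I beats it against every remaining row (X: 10>4, Y: 6>4, Z: 12>5).
Row Y is eliminated: X beats it against every remaining column (I: 8>5, II: 11>1).
Among the remaining strategies, none is strictly dominated by another pure strategy of the same player, so the elimination stops.
Surviving strategies — Row: {X, Z}; Column: {I, II}.

I, II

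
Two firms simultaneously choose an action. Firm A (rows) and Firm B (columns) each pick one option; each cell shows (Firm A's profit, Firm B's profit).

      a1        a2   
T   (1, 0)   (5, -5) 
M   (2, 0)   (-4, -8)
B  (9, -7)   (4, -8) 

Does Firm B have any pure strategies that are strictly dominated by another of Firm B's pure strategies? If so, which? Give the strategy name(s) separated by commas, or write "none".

a2

a1 is not dominated — it holds its own against a2 at T (0>-5).
a1 strictly dominates a2 — T: 0>-5, M: 0>-8, B: -7>-8.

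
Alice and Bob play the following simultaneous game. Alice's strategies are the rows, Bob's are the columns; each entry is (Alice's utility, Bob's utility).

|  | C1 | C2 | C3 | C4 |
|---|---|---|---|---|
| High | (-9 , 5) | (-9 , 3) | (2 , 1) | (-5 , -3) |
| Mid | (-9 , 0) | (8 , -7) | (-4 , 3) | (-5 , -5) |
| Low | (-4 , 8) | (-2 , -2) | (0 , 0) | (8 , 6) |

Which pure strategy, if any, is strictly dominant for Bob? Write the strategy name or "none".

none

C1 fails to dominate C3 at Mid (0<3).
C2 fails to dominate C1 at High (3<5).
C3 fails to dominate C1 at High (1<5).
C4 fails to dominate C1 at High (-3<5).
No single strategy dominates all the others.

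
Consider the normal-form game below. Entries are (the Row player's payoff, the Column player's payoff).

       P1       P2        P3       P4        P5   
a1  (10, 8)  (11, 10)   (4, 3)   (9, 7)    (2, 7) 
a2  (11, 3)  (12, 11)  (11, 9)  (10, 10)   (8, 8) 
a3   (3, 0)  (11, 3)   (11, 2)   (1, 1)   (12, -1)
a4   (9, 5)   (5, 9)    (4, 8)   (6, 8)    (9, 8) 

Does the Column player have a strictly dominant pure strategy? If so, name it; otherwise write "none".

P2 vs P1: a1: 10>8, a2: 11>3, a3: 3>0, a4: 9>5.
P2 vs P3: a1: 10>3, a2: 11>9, a3: 3>2, a4: 9>8.
P2 vs P4: a1: 10>7, a2: 11>10, a3: 3>1, a4: 9>8.
P2 vs P5: a1: 10>7, a2: 11>8, a3: 3>-1, a4: 9>8.
P2 strictly beats every other strategy against every opponent action, so it is strictly dominant.

P2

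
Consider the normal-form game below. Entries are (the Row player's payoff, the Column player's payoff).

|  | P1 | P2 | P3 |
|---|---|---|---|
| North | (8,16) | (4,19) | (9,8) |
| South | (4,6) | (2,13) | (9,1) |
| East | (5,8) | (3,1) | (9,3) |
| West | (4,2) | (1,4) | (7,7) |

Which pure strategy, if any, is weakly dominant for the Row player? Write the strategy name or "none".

North vs South: P1: 8>4, P2: 4>2, P3: 9=9.
North vs East: P1: 8>5, P2: 4>3, P3: 9=9.
North vs West: P1: 8>4, P2: 4>1, P3: 9>7.
North is at least as good as every other strategy against every opponent action, so it is weakly dominant.

North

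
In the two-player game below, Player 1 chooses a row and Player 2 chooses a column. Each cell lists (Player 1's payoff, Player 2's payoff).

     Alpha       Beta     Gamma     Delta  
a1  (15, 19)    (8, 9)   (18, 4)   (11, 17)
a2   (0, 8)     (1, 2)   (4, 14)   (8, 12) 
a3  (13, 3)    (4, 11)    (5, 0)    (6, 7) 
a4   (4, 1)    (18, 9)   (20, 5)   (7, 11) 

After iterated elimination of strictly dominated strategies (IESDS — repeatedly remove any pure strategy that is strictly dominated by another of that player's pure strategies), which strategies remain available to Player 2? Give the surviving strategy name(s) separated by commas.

For Player 1, a1 strictly dominates a2 on the remaining columns (Alpha: 15>0, Beta: 8>1, Gamma: 18>4, Delta: 11>8); eliminate a2.
Player 1's strategy a3 is strictly dominated by a1 (Alpha: 15>13, Beta: 8>4, Gamma: 18>5, Delta: 11>6) and is removed.
Player 2's strategy Beta is strictly dominated by Delta (a1: 17>9, a4: 11>9) and is removed.
Player 2's strategy Gamma is strictly dominated by Delta (a1: 17>4, a4: 11>5) and is removed.
Row a4 is eliminated: a1 beats it against every remaining column (Alpha: 15>4, Delta: 11>7).
Column Delta is eliminated: Alpha beats it against every remaining row (a1: 19>17).
Among the remaining strategies, none is strictly dominated by another pure strategy of the same player, so the elimination stops.
Surviving strategies — Player 1: {a1}; Player 2: {Alpha}.

Alpha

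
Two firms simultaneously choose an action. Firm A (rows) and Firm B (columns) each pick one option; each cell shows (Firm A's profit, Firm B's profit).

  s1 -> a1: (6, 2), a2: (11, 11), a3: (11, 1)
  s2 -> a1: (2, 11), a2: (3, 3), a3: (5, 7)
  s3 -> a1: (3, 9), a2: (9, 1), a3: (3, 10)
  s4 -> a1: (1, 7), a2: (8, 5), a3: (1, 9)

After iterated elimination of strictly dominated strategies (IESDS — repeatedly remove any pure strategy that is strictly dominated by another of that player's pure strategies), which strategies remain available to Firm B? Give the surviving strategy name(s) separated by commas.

Row s2 is eliminated: s1 beats it against every remaining column (a1: 6>2, a2: 11>3, a3: 11>5).
For Firm A, s1 strictly dominates s3 on the remaining columns (a1: 6>3, a2: 11>9, a3: 11>3); eliminate s3.
For Firm A, s1 strictly dominates s4 on the remaining columns (a1: 6>1, a2: 11>8, a3: 11>1); eliminate s4.
For Firm B, a2 strictly dominates a1 on the remaining rows (s1: 11>2); eliminate a1.
For Firm B, a2 strictly dominates a3 on the remaining rows (s1: 11>1); eliminate a3.
Among the remaining strategies, none is strictly dominated by another pure strategy of the same player, so the elimination stops.
Surviving strategies — Firm A: {s1}; Firm B: {a2}.

a2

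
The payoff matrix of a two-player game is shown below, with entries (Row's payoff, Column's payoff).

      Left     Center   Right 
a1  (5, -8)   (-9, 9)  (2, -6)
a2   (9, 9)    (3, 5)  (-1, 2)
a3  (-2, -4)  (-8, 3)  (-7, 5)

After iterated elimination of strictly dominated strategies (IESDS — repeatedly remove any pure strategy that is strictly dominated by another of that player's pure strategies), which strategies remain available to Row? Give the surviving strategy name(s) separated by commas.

a2

Row's strategy a3 is strictly dominated by a2 (Left: 9>-2, Center: 3>-8, Right: -1>-7) and is removed.
For Column, Center strictly dominates Right on the remaining rows (a1: 9>-6, a2: 5>2); eliminate Right.
Row's strategy a1 is strictly dominated by a2 (Left: 9>5, Center: 3>-9) and is removed.
For Column, Left strictly dominates Center on the remaining rows (a2: 9>5); eliminate Center.
Among the remaining strategies, none is strictly dominated by another pure strategy of the same player, so the elimination stops.
Surviving strategies — Row: {a2}; Column: {Left}.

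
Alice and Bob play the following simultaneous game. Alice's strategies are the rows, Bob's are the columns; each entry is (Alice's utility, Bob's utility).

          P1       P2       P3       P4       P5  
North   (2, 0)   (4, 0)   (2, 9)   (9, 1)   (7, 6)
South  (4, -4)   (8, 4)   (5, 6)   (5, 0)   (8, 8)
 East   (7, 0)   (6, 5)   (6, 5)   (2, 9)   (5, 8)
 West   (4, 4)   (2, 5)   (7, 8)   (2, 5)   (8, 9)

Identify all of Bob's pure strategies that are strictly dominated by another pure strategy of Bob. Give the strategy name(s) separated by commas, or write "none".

P1: dominated, since P3 does at least as well everywhere (North: 9>0, South: 6>-4, East: 5>0, West: 8>4).
P2: dominated, since P5 does at least as well everywhere (North: 6>0, South: 8>4, East: 8>5, West: 9>5).
P3 is not dominated — it holds its own against P1 at North (9>0); P2 at North (9>0); P4 at North (9>1); P5 at North (9>6).
Nothing dominates P4: P1 at North (1>0); P2 at North (1>0); P3 at East (9>5); P5 at East (9>8).
P5 is not dominated — it holds its own against P1 at North (6>0); P2 at North (6>0); P3 at South (8>6); P4 at North (6>1).

P1, P2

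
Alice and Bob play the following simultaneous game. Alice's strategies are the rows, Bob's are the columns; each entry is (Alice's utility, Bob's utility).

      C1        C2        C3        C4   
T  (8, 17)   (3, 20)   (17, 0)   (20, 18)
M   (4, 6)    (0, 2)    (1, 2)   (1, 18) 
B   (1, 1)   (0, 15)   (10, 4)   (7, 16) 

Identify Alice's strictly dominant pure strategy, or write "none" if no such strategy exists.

T vs M: C1: 8>4, C2: 3>0, C3: 17>1, C4: 20>1.
T vs B: C1: 8>1, C2: 3>0, C3: 17>10, C4: 20>7.
T strictly beats every other strategy against every opponent action, so it is strictly dominant.

T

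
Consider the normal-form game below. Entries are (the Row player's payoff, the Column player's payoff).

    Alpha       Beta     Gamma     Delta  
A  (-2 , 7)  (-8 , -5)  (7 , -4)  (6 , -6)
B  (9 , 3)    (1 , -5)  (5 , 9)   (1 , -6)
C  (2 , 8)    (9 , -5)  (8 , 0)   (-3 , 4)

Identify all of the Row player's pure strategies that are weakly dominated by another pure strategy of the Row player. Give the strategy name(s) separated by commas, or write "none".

A is not dominated — it holds its own against B at Gamma (7>5); C at Delta (6>-3).
Nothing dominates B: A at Alpha (9>-2); C at Alpha (9>2).
C: no other strategy beats it everywhere (A at Alpha (2>-2); B at Beta (9>1)).

none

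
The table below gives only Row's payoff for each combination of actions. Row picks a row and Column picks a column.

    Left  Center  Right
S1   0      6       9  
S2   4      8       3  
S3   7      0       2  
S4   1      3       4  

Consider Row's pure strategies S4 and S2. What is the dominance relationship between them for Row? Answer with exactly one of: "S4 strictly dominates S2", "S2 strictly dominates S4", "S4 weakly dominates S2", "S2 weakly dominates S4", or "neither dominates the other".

neither dominates the other

S4's payoffs vs S2's, by Column's action — Left: 1<4, Center: 3<8, Right: 4>3.
S4 does better at Right but worse at Left, Center; neither strategy dominates the other.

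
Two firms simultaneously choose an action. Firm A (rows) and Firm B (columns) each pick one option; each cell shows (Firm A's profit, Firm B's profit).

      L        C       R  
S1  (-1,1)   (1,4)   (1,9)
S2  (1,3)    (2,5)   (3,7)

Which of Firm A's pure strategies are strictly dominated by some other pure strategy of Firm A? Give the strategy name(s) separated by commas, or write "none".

S1

S1: dominated, since S2 does at least as well everywhere (L: 1>-1, C: 2>1, R: 3>1).
S2: no other strategy beats it everywhere (S1 at L (1>-1)).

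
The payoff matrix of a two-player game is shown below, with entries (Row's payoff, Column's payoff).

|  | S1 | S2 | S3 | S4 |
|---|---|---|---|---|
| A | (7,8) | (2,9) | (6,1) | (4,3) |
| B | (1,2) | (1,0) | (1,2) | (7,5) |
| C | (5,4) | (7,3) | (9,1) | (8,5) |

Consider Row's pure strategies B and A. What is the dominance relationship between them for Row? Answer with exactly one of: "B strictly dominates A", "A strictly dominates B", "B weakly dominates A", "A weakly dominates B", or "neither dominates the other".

neither dominates the other

Compare B to A across each choice by Column: S1: 1<7, S2: 1<2, S3: 1<6, S4: 7>4.
B does better at S4 but worse at S1, S2, S3; neither strategy dominates the other.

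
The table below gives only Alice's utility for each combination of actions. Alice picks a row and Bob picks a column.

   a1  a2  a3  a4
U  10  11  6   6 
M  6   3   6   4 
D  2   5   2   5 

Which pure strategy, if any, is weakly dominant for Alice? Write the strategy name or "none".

U

U vs M: a1: 10>6, a2: 11>3, a3: 6=6, a4: 6>4.
U vs D: a1: 10>2, a2: 11>5, a3: 6>2, a4: 6>5.
U is at least as good as every other strategy against every opponent action, so it is weakly dominant.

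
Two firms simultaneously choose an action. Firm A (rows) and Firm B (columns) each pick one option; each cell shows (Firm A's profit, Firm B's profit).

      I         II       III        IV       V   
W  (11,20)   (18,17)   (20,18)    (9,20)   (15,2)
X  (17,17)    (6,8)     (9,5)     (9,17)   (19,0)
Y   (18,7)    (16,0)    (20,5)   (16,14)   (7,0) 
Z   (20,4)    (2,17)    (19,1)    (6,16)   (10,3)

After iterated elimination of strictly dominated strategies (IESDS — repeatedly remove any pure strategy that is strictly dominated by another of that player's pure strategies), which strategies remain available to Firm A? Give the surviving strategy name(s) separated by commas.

Firm B's strategy III is strictly dominated by I (W: 20>18, X: 17>5, Y: 7>5, Z: 4>1) and is removed.
Column V is eliminated: I beats it against every remaining row (W: 20>2, X: 17>0, Y: 7>0, Z: 4>3).
For Firm A, Y strictly dominates X on the remaining columns (I: 18>17, II: 16>6, IV: 16>9); eliminate X.
Among the remaining strategies, none is strictly dominated by another pure strategy of the same player, so the elimination stops.
Surviving strategies — Firm A: {W, Y, Z}; Firm B: {I, II, IV}.

W, Y, Z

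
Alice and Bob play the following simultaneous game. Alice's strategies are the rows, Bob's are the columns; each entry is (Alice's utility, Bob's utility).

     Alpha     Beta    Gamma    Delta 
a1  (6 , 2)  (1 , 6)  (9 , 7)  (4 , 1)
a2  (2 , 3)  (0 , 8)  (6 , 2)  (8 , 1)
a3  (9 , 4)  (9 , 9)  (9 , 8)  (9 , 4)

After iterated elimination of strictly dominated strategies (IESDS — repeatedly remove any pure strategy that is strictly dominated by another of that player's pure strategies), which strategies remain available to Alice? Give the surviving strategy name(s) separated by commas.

Row a2 is eliminated: a3 beats it against every remaining column (Alpha: 9>2, Beta: 9>0, Gamma: 9>6, Delta: 9>8).
Bob's strategy Alpha is strictly dominated by Beta (a1: 6>2, a3: 9>4) and is removed.
Column Delta is eliminated: Beta beats it against every remaining row (a1: 6>1, a3: 9>4).
Among the remaining strategies, none is strictly dominated by another pure strategy of the same player, so the elimination stops.
Surviving strategies — Alice: {a1, a3}; Bob: {Beta, Gamma}.

a1, a3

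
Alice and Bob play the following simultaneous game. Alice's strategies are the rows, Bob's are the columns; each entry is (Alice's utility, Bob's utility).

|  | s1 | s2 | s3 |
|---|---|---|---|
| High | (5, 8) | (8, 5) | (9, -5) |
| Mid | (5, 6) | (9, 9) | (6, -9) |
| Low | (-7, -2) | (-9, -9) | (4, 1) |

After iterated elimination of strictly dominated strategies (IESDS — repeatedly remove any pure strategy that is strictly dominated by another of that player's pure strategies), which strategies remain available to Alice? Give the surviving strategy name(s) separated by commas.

For Alice, High strictly dominates Low on the remaining columns (s1: 5>-7, s2: 8>-9, s3: 9>4); eliminate Low.
Bob's strategy s3 is strictly dominated by s1 (High: 8>-5, Mid: 6>-9) and is removed.
Among the remaining strategies, none is strictly dominated by another pure strategy of the same player, so the elimination stops.
Surviving strategies — Alice: {High, Mid}; Bob: {s1, s2}.

High, Mid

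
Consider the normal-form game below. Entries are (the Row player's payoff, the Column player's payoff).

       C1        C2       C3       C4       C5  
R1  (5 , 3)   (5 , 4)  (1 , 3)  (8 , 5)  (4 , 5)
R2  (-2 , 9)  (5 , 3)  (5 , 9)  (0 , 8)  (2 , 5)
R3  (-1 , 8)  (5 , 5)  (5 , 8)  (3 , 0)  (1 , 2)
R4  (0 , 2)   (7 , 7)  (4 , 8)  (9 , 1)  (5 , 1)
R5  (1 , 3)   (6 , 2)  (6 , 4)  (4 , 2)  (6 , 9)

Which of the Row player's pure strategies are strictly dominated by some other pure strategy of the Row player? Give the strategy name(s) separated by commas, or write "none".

R1 is not dominated — it holds its own against R2 at C1 (5>-2); R3 at C1 (5>-1); R4 at C1 (5>0); R5 at C1 (5>1).
R2: dominated, since R5 does at least as well everywhere (C1: 1>-2, C2: 6>5, C3: 6>5, C4: 4>0, C5: 6>2).
R3 is strictly dominated by R5 (C1: 1>-1, C2: 6>5, C3: 6>5, C4: 4>3, C5: 6>1).
R4: no other strategy beats it everywhere (R1 at C2 (7>5); R2 at C1 (0>-2); R3 at C1 (0>-1); R5 at C2 (7>6)).
Nothing dominates R5: R1 at C2 (6>5); R2 at C1 (1>-2); R3 at C1 (1>-1); R4 at C1 (1>0).

R2, R3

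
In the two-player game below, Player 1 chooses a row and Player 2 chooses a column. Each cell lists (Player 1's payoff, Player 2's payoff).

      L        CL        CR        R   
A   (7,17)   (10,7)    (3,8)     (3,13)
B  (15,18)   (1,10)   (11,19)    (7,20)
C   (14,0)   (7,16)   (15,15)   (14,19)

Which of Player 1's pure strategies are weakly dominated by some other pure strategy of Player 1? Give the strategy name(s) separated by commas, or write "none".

Nothing dominates A: B at CL (10>1); C at CL (10>7).
B: no other strategy beats it everywhere (A at L (15>7); C at L (15>14)).
C is not dominated — it holds its own against A at L (14>7); B at CL (7>1).

none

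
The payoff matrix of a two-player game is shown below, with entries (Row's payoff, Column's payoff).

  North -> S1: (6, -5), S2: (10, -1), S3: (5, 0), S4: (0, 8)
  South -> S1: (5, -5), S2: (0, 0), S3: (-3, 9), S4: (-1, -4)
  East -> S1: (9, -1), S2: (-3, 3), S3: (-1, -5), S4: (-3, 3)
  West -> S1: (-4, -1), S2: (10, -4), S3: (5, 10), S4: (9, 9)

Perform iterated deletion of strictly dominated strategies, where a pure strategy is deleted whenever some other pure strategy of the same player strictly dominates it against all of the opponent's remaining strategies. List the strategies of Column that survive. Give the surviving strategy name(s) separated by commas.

Row South is eliminated: North beats it against every remaining column (S1: 6>5, S2: 10>0, S3: 5>-3, S4: 0>-1).
Column S1 is eliminated: S4 beats it against every remaining row (North: 8>-5, East: 3>-1, West: 9>-1).
For Row, North strictly dominates East on the remaining columns (S2: 10>-3, S3: 5>-1, S4: 0>-3); eliminate East.
For Column, S3 strictly dominates S2 on the remaining rows (North: 0>-1, West: 10>-4); eliminate S2.
Among the remaining strategies, none is strictly dominated by another pure strategy of the same player, so the elimination stops.
Surviving strategies — Row: {North, West}; Column: {S3, S4}.

S3, S4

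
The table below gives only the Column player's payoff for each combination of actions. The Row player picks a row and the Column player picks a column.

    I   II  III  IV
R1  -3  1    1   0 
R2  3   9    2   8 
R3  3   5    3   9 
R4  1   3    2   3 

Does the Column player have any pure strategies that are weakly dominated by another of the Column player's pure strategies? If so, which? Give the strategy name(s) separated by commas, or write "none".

I, III

I is weakly dominated by II (R1: 1>-3, R2: 9>3, R3: 5>3, R4: 3>1).
II is not dominated — it holds its own against I at R1 (1>-3); III at R2 (9>2); IV at R1 (1>0).
II weakly dominates III — R1: 1=1, R2: 9>2, R3: 5>3, R4: 3>2.
IV: no other strategy beats it everywhere (I at R1 (0>-3); II at R3 (9>5); III at R2 (8>2)).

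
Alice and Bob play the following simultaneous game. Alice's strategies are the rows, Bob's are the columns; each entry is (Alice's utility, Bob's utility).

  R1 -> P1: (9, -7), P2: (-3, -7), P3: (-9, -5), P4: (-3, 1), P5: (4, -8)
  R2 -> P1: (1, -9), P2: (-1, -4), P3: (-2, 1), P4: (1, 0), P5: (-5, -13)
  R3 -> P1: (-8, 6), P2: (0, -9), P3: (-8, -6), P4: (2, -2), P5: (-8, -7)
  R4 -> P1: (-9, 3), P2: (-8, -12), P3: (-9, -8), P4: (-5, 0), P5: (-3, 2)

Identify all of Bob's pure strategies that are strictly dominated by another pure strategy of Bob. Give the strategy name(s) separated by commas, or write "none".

Nothing dominates P1: P2 at R1 (-7=-7); P3 at R3 (6>-6); P4 at R3 (6>-2); P5 at R1 (-7>-8).
P2 is strictly dominated by P3 (R1: -5>-7, R2: 1>-4, R3: -6>-9, R4: -8>-12).
P3: no other strategy beats it everywhere (P1 at R1 (-5>-7); P2 at R1 (-5>-7); P4 at R2 (1>0); P5 at R1 (-5>-8)).
P4: no other strategy beats it everywhere (P1 at R1 (1>-7); P2 at R1 (1>-7); P3 at R1 (1>-5); P5 at R1 (1>-8)).
P5 is strictly dominated by P1 (R1: -7>-8, R2: -9>-13, R3: 6>-7, R4: 3>2).

P2, P5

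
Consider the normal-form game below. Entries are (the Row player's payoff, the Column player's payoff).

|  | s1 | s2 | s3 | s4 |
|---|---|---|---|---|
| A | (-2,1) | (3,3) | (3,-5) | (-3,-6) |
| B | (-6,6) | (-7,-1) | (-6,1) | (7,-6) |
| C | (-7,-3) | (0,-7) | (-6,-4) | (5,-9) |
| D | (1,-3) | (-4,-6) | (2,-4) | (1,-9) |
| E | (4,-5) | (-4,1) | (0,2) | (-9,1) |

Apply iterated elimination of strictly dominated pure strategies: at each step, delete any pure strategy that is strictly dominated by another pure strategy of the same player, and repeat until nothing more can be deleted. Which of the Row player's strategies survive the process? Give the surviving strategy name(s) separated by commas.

Column s4 is eliminated: s3 beats it against every remaining row (A: -5>-6, B: 1>-6, C: -4>-9, D: -4>-9, E: 2>1).
The Row player's strategy B is strictly dominated by A (s1: -2>-6, s2: 3>-7, s3: 3>-6) and is removed.
Row C is eliminated: A beats it against every remaining column (s1: -2>-7, s2: 3>0, s3: 3>-6).
Among the remaining strategies, none is strictly dominated by another pure strategy of the same player, so the elimination stops.
Surviving strategies — the Row player: {A, D, E}; the Column player: {s1, s2, s3}.

A, D, E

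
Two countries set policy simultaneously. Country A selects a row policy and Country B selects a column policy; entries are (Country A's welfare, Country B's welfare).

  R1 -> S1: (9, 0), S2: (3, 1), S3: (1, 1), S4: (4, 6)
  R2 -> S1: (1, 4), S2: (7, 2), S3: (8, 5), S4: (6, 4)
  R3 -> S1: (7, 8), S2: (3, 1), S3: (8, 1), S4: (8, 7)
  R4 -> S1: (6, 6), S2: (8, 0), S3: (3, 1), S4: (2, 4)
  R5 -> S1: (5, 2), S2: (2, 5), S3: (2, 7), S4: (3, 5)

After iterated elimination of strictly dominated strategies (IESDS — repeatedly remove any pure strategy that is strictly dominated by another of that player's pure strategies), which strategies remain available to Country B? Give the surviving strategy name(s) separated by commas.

Country A's strategy R5 is strictly dominated by R3 (S1: 7>5, S2: 3>2, S3: 8>2, S4: 8>3) and is removed.
Country B's strategy S2 is strictly dominated by S4 (R1: 6>1, R2: 4>2, R3: 7>1, R4: 4>0) and is removed.
Row R4 is eliminated: R3 beats it against every remaining column (S1: 7>6, S3: 8>3, S4: 8>2).
Among the remaining strategies, none is strictly dominated by another pure strategy of the same player, so the elimination stops.
Surviving strategies — Country A: {R1, R2, R3}; Country B: {S1, S3, S4}.

S1, S3, S4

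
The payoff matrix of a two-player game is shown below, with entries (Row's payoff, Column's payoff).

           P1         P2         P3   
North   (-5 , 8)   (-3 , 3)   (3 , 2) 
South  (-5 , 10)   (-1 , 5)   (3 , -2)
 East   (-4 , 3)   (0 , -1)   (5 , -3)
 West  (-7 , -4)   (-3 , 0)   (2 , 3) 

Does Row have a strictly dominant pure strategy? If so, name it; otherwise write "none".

East

East vs North: P1: -4>-5, P2: 0>-3, P3: 5>3.
East vs South: P1: -4>-5, P2: 0>-1, P3: 5>3.
East vs West: P1: -4>-7, P2: 0>-3, P3: 5>2.
East strictly beats every other strategy against every opponent action, so it is strictly dominant.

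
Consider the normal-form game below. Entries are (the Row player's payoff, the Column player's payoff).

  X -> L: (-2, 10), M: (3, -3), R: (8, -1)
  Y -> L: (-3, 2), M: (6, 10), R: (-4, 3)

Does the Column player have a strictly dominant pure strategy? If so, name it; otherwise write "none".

L fails to dominate M at Y (2<10).
M fails to dominate L at X (-3<10).
R fails to dominate L at X (-1<10).
No single strategy dominates all the others.

none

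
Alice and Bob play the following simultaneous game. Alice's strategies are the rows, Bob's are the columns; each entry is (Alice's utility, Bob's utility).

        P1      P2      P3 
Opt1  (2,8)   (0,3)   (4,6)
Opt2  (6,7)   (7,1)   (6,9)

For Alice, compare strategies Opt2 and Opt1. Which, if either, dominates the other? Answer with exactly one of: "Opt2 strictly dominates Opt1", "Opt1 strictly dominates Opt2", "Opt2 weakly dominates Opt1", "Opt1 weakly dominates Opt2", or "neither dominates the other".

Opt2 strictly dominates Opt1

Opt2's payoffs vs Opt1's, by Bob's action — P1: 6>2, P2: 7>0, P3: 6>4.
Every comparison favours Opt2, so Opt2 strictly dominates Opt1.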